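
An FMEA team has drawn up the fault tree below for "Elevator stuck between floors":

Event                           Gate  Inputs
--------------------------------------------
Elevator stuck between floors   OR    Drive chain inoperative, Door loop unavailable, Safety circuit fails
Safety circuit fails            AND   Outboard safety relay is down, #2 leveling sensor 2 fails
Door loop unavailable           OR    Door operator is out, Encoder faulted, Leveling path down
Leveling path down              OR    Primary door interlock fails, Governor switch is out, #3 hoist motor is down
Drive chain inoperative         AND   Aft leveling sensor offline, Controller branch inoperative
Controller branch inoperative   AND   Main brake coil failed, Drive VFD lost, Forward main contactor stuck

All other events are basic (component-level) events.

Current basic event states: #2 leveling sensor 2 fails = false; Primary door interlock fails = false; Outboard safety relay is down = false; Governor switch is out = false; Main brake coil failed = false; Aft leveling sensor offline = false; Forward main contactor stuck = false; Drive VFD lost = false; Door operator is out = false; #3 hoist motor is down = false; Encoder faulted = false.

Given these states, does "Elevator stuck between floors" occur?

No

Controller branch inoperative [AND]: Main brake coil failed=not, Drive VFD lost=not, Forward main contactor stuck=not → not all inputs occur → does not occur.
Drive chain inoperative [AND]: Aft leveling sensor offline=not, Controller branch inoperative=not → not all inputs occur → does not occur.
Leveling path down [OR]: Primary door interlock fails=not, Governor switch is out=not, #3 hoist motor is down=not → no input occurs → does not occur.
Door loop unavailable [OR]: Door operator is out=not, Encoder faulted=not, Leveling path down=not → no input occurs → does not occur.
Safety circuit fails [AND]: Outboard safety relay is down=not, #2 leveling sensor 2 fails=not → not all inputs occur → does not occur.
Elevator stuck between floors [OR]: Drive chain inoperative=not, Door loop unavailable=not, Safety circuit fails=not → no input occurs → does not occur.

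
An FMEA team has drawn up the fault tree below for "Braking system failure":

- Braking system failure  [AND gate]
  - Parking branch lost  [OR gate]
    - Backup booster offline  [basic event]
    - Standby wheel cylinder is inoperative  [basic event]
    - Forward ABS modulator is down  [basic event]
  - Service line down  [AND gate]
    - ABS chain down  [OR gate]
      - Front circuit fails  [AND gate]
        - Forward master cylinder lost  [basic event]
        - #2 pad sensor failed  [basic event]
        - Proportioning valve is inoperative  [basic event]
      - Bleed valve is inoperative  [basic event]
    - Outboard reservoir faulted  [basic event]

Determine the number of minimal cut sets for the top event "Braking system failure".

Parking branch lost [OR]: union of children's cut sets → 3 cut set(s).
Front circuit fails [AND]: one cut set from each child combined → 1 × 1 × 1 = 1 cut set(s).
ABS chain down [OR]: union of children's cut sets → 2 cut set(s).
Service line down [AND]: one cut set from each child combined → 2 × 1 = 2 cut set(s).
Braking system failure [AND]: one cut set from each child combined → 3 × 2 = 6 cut set(s).
Minimal cut sets: {#2 pad sensor failed, Backup booster offline, Forward master cylinder lost, Outboard reservoir faulted, Proportioning valve is inoperative}; {Backup booster offline, Bleed valve is inoperative, Outboard reservoir faulted}; {#2 pad sensor failed, Forward master cylinder lost, Outboard reservoir faulted, Proportioning valve is inoperative, Standby wheel cylinder is inoperative}; {Bleed valve is inoperative, Outboard reservoir faulted, Standby wheel cylinder is inoperative}; {#2 pad sensor failed, Forward ABS modulator is down, Forward master cylinder lost, Outboard reservoir faulted, Proportioning valve is inoperative}; {Bleed valve is inoperative, Forward ABS modulator is down, Outboard reservoir faulted}.

6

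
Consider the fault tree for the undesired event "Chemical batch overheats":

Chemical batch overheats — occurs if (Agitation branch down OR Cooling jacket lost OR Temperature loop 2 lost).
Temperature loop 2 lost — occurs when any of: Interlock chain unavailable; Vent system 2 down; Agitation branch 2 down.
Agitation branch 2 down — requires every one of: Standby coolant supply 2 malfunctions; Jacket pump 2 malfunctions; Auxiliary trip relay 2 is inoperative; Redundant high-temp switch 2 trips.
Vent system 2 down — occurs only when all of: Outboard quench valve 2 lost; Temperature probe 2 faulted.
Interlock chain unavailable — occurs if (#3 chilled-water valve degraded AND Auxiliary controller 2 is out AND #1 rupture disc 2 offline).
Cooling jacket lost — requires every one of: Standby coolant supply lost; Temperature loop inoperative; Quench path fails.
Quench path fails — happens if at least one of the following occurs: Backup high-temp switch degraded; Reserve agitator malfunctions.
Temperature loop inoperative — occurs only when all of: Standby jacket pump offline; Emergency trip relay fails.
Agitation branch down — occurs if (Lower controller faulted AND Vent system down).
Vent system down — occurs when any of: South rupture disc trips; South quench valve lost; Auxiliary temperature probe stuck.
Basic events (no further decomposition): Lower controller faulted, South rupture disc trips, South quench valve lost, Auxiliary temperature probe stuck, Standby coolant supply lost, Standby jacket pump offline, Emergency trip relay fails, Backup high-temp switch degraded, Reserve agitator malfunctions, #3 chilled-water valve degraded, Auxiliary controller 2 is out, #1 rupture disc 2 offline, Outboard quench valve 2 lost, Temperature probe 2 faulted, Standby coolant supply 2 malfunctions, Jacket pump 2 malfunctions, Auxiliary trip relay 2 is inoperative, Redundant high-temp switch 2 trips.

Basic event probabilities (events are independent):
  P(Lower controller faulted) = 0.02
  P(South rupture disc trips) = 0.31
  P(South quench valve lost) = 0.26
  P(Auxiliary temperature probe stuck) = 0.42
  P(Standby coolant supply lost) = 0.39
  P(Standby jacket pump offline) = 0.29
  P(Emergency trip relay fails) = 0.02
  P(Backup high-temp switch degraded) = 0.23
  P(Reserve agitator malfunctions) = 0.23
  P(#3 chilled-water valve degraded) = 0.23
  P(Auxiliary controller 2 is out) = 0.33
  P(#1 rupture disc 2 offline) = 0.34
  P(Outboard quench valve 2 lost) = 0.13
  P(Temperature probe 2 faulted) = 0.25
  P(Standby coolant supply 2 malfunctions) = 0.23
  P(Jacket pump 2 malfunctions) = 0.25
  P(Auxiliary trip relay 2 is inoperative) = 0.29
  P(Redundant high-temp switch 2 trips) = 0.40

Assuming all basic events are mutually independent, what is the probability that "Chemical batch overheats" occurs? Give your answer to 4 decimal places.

P(Vent system down) [OR] = 1 − (1−0.31) × (1−0.26) × (1−0.42) = 0.703852
P(Agitation branch down) [AND] = 0.02 × 0.703852 = 0.014077
P(Temperature loop inoperative) [AND] = 0.29 × 0.02 = 0.005800
P(Quench path fails) [OR] = 1 − (1−0.23) × (1−0.23) = 0.407100
P(Cooling jacket lost) [AND] = 0.39 × 0.005800 × 0.407100 = 0.000921
P(Interlock chain unavailable) [AND] = 0.23 × 0.33 × 0.34 = 0.025806
P(Vent system 2 down) [AND] = 0.13 × 0.25 = 0.032500
P(Agitation branch 2 down) [AND] = 0.23 × 0.25 × 0.29 × 0.40 = 0.006670
P(Temperature loop 2 lost) [OR] = 1 − (1−0.025806) × (1−0.032500) × (1−0.006670) = 0.063754
P(Chemical batch overheats) [OR] = 1 − (1−0.014077) × (1−0.000921) × (1−0.063754) = 0.077784
Rounded to 4 decimal places: P(Chemical batch overheats) ≈ 0.0778.

0.0778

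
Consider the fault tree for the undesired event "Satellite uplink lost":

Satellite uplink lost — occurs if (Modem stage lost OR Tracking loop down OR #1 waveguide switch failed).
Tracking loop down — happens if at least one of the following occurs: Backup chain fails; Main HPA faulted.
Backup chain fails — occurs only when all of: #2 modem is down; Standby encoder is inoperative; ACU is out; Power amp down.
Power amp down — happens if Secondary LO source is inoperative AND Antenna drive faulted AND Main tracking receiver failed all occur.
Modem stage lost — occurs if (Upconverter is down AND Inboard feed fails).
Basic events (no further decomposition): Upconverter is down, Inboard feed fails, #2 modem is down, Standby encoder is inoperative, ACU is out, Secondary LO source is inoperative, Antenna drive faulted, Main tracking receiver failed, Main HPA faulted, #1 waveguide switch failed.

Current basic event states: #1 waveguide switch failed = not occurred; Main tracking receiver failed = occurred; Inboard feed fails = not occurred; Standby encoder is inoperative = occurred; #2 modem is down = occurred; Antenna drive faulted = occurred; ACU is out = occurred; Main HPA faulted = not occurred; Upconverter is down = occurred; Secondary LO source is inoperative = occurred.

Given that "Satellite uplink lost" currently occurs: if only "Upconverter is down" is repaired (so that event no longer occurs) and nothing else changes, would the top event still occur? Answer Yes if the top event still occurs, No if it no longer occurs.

Yes

Counterfactual: set "Upconverter is down" to not occurred.
Modem stage lost [AND]: Upconverter is down=not, Inboard feed fails=not → not all inputs occur → does not occur.
Power amp down [AND]: Secondary LO source is inoperative=occurs, Antenna drive faulted=occurs, Main tracking receiver failed=occurs → all inputs occur → occurs.
Backup chain fails [AND]: #2 modem is down=occurs, Standby encoder is inoperative=occurs, ACU is out=occurs, Power amp down=occurs → all inputs occur → occurs.
Tracking loop down [OR]: Backup chain fails=occurs, Main HPA faulted=not → at least one input occurs → occurs.
Satellite uplink lost [OR]: Modem stage lost=not, Tracking loop down=occurs, #1 waveguide switch failed=not → at least one input occurs → occurs.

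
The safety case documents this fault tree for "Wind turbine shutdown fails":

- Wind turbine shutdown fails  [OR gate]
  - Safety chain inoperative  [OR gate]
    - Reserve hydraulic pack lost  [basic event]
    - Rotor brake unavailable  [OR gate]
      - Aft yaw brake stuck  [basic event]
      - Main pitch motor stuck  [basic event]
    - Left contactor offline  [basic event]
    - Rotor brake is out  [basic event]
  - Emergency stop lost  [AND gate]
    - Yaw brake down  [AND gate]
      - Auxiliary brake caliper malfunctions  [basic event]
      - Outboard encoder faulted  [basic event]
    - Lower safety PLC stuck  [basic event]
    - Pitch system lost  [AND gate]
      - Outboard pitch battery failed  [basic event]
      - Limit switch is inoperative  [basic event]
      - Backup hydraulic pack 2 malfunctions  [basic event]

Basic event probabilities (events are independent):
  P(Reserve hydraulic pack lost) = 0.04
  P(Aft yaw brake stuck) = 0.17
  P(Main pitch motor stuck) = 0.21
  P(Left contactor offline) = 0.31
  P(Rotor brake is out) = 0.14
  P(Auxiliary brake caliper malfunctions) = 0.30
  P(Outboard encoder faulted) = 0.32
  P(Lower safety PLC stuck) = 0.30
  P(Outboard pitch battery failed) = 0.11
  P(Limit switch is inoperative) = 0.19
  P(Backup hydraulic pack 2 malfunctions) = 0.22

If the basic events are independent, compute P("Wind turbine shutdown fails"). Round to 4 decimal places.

P(Rotor brake unavailable) [OR] = 1 − (1−0.17) × (1−0.21) = 0.344300
P(Safety chain inoperative) [OR] = 1 − (1−0.04) × (1−0.344300) × (1−0.31) × (1−0.14) = 0.626471
P(Yaw brake down) [AND] = 0.30 × 0.32 = 0.096000
P(Pitch system lost) [AND] = 0.11 × 0.19 × 0.22 = 0.004598
P(Emergency stop lost) [AND] = 0.096000 × 0.30 × 0.004598 = 0.000132
P(Wind turbine shutdown fails) [OR] = 1 − (1−0.626471) × (1−0.000132) = 0.626520
Rounded to 4 decimal places: P(Wind turbine shutdown fails) ≈ 0.6265.

0.6265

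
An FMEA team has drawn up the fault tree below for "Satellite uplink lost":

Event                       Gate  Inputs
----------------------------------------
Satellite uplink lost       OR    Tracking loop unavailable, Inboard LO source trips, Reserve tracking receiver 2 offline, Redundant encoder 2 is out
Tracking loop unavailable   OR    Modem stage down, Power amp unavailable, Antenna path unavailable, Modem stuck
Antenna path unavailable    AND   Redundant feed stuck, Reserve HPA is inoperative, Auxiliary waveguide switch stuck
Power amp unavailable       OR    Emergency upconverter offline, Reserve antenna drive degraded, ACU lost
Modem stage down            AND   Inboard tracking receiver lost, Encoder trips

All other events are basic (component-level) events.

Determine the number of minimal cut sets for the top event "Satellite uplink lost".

9

Modem stage down [AND]: one cut set from each child combined → 1 × 1 = 1 cut set(s).
Power amp unavailable [OR]: union of children's cut sets → 3 cut set(s).
Antenna path unavailable [AND]: one cut set from each child combined → 1 × 1 × 1 = 1 cut set(s).
Tracking loop unavailable [OR]: union of children's cut sets → 6 cut set(s).
Satellite uplink lost [OR]: union of children's cut sets → 9 cut set(s).
Minimal cut sets: {Encoder trips, Inboard tracking receiver lost}; {Emergency upconverter offline}; {Reserve antenna drive degraded}; {ACU lost}; {Auxiliary waveguide switch stuck, Redundant feed stuck, Reserve HPA is inoperative}; {Modem stuck}; {Inboard LO source trips}; {Reserve tracking receiver 2 offline}; {Redundant encoder 2 is out}.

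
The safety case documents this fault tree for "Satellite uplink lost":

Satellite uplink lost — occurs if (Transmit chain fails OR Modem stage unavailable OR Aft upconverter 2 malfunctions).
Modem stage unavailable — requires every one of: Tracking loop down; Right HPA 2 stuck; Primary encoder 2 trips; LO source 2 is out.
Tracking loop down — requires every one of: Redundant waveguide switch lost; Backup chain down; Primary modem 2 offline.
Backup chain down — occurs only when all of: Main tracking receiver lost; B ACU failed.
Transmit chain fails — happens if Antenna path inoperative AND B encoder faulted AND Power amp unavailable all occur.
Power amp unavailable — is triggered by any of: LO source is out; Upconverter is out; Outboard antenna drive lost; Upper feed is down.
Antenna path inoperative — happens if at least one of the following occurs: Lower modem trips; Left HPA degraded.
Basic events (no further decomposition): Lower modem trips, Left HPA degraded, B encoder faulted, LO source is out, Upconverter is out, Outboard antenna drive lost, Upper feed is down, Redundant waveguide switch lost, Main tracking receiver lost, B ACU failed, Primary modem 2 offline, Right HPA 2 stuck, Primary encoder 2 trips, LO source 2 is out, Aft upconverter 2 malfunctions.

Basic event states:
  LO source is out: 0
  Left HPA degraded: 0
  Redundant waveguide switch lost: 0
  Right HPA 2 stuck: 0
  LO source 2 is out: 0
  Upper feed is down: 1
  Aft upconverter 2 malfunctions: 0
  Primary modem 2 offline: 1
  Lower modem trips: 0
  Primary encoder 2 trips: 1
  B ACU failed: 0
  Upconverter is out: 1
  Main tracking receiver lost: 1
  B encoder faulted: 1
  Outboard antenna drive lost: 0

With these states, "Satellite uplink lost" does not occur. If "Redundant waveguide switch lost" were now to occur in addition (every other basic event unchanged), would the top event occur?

Counterfactual: set "Redundant waveguide switch lost" to occurred.
Antenna path inoperative [OR]: Lower modem trips=not, Left HPA degraded=not → no input occurs → does not occur.
Power amp unavailable [OR]: LO source is out=not, Upconverter is out=occurs, Outboard antenna drive lost=not, Upper feed is down=occurs → at least one input occurs → occurs.
Transmit chain fails [AND]: Antenna path inoperative=not, B encoder faulted=occurs, Power amp unavailable=occurs → not all inputs occur → does not occur.
Backup chain down [AND]: Main tracking receiver lost=occurs, B ACU failed=not → not all inputs occur → does not occur.
Tracking loop down [AND]: Redundant waveguide switch lost=occurs, Backup chain down=not, Primary modem 2 offline=occurs → not all inputs occur → does not occur.
Modem stage unavailable [AND]: Tracking loop down=not, Right HPA 2 stuck=not, Primary encoder 2 trips=occurs, LO source 2 is out=not → not all inputs occur → does not occur.
Satellite uplink lost [OR]: Transmit chain fails=not, Modem stage unavailable=not, Aft upconverter 2 malfunctions=not → no input occurs → does not occur.

No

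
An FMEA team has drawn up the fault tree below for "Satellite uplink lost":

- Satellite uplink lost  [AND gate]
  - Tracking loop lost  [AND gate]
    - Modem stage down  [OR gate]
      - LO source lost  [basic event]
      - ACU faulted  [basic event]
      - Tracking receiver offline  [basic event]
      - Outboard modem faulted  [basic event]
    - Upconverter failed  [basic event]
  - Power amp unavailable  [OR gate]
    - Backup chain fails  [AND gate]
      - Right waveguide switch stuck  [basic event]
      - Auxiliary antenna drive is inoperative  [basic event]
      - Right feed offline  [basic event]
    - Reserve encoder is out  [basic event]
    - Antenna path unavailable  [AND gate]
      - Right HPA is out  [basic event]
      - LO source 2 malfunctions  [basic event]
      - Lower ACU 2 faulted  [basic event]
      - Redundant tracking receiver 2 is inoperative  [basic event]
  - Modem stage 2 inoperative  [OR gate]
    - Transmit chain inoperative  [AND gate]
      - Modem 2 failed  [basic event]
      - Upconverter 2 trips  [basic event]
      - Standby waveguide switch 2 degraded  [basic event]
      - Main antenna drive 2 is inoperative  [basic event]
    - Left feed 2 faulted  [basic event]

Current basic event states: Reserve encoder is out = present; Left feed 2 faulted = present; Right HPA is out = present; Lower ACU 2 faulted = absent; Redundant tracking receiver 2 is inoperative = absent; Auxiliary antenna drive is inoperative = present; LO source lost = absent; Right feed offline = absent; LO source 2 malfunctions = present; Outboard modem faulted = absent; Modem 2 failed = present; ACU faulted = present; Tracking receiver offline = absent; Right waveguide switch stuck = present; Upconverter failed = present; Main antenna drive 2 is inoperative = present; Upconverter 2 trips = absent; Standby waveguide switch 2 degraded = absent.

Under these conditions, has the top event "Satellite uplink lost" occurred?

Yes

Modem stage down [OR]: LO source lost=not, ACU faulted=occurs, Tracking receiver offline=not, Outboard modem faulted=not → at least one input occurs → occurs.
Tracking loop lost [AND]: Modem stage down=occurs, Upconverter failed=occurs → all inputs occur → occurs.
Backup chain fails [AND]: Right waveguide switch stuck=occurs, Auxiliary antenna drive is inoperative=occurs, Right feed offline=not → not all inputs occur → does not occur.
Antenna path unavailable [AND]: Right HPA is out=occurs, LO source 2 malfunctions=occurs, Lower ACU 2 faulted=not, Redundant tracking receiver 2 is inoperative=not → not all inputs occur → does not occur.
Power amp unavailable [OR]: Backup chain fails=not, Reserve encoder is out=occurs, Antenna path unavailable=not → at least one input occurs → occurs.
Transmit chain inoperative [AND]: Modem 2 failed=occurs, Upconverter 2 trips=not, Standby waveguide switch 2 degraded=not, Main antenna drive 2 is inoperative=occurs → not all inputs occur → does not occur.
Modem stage 2 inoperative [OR]: Transmit chain inoperative=not, Left feed 2 faulted=occurs → at least one input occurs → occurs.
Satellite uplink lost [AND]: Tracking loop lost=occurs, Power amp unavailable=occurs, Modem stage 2 inoperative=occurs → all inputs occur → occurs.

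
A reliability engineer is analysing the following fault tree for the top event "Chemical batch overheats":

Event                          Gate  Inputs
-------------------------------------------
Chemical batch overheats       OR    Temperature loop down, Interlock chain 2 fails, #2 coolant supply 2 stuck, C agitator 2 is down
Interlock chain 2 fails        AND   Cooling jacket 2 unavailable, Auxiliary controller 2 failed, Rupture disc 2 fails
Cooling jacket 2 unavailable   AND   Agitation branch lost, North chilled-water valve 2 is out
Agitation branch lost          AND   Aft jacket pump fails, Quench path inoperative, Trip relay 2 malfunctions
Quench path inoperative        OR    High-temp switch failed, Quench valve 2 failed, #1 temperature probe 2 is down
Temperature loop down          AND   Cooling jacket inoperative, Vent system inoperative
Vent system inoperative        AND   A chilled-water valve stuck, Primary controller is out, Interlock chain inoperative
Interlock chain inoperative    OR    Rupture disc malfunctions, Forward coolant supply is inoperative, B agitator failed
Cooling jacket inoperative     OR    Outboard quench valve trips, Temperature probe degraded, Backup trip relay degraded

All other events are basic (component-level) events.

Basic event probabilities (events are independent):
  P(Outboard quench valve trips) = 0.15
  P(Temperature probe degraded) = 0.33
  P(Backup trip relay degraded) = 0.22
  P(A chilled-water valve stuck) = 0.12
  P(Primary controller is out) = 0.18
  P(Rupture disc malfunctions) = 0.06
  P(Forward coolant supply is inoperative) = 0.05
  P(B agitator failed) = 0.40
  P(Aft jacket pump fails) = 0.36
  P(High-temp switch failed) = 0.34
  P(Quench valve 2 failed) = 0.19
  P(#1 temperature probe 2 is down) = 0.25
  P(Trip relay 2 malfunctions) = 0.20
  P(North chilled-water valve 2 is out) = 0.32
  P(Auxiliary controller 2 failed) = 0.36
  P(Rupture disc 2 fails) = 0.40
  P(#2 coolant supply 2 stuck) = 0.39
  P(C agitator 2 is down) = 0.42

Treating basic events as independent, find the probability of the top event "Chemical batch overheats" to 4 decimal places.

0.6489

P(Cooling jacket inoperative) [OR] = 1 − (1−0.15) × (1−0.33) × (1−0.22) = 0.555790
P(Interlock chain inoperative) [OR] = 1 − (1−0.06) × (1−0.05) × (1−0.40) = 0.464200
P(Vent system inoperative) [AND] = 0.12 × 0.18 × 0.464200 = 0.010027
P(Temperature loop down) [AND] = 0.555790 × 0.010027 = 0.005573
P(Quench path inoperative) [OR] = 1 − (1−0.34) × (1−0.19) × (1−0.25) = 0.599050
P(Agitation branch lost) [AND] = 0.36 × 0.599050 × 0.20 = 0.043132
P(Cooling jacket 2 unavailable) [AND] = 0.043132 × 0.32 = 0.013802
P(Interlock chain 2 fails) [AND] = 0.013802 × 0.36 × 0.40 = 0.001987
P(Chemical batch overheats) [OR] = 1 − (1−0.005573) × (1−0.001987) × (1−0.39) × (1−0.42) = 0.648871
Rounded to 4 decimal places: P(Chemical batch overheats) ≈ 0.6489.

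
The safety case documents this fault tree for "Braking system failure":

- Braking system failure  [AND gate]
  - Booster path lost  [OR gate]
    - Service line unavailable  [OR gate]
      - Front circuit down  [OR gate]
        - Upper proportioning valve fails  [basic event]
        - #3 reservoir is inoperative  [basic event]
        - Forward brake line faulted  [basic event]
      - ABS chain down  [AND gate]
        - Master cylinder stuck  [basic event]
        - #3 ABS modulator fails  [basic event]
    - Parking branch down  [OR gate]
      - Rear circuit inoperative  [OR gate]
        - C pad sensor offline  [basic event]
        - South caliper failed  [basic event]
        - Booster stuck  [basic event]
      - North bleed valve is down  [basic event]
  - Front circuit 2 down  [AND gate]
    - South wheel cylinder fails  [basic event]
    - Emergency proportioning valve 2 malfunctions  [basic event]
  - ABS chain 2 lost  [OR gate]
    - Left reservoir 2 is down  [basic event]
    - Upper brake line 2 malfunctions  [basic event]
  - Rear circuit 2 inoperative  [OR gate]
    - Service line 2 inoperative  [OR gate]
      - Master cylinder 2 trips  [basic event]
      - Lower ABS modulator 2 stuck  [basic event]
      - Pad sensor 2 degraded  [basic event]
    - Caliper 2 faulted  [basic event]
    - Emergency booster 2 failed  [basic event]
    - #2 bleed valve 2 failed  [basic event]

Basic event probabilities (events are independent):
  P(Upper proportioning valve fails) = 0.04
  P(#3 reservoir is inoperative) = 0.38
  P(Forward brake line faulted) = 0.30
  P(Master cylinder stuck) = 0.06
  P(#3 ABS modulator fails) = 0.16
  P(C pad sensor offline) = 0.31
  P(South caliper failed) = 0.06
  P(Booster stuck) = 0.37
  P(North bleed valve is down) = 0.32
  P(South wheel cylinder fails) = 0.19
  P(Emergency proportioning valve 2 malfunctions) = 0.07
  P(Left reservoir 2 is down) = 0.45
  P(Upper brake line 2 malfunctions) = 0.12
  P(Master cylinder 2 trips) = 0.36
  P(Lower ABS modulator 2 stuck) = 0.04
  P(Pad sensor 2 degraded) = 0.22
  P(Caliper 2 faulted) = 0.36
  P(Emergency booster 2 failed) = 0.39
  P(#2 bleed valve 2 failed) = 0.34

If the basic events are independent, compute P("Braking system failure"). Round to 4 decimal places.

0.0053

P(Front circuit down) [OR] = 1 − (1−0.04) × (1−0.38) × (1−0.30) = 0.583360
P(ABS chain down) [AND] = 0.06 × 0.16 = 0.009600
P(Service line unavailable) [OR] = 1 − (1−0.583360) × (1−0.009600) = 0.587360
P(Rear circuit inoperative) [OR] = 1 − (1−0.31) × (1−0.06) × (1−0.37) = 0.591382
P(Parking branch down) [OR] = 1 − (1−0.591382) × (1−0.32) = 0.722140
P(Booster path lost) [OR] = 1 − (1−0.587360) × (1−0.722140) = 0.885344
P(Front circuit 2 down) [AND] = 0.19 × 0.07 = 0.013300
P(ABS chain 2 lost) [OR] = 1 − (1−0.45) × (1−0.12) = 0.516000
P(Service line 2 inoperative) [OR] = 1 − (1−0.36) × (1−0.04) × (1−0.22) = 0.520768
P(Rear circuit 2 inoperative) [OR] = 1 − (1−0.520768) × (1−0.36) × (1−0.39) × (1−0.34) = 0.876519
P(Braking system failure) [AND] = 0.885344 × 0.013300 × 0.516000 × 0.876519 = 0.005326
Rounded to 4 decimal places: P(Braking system failure) ≈ 0.0053.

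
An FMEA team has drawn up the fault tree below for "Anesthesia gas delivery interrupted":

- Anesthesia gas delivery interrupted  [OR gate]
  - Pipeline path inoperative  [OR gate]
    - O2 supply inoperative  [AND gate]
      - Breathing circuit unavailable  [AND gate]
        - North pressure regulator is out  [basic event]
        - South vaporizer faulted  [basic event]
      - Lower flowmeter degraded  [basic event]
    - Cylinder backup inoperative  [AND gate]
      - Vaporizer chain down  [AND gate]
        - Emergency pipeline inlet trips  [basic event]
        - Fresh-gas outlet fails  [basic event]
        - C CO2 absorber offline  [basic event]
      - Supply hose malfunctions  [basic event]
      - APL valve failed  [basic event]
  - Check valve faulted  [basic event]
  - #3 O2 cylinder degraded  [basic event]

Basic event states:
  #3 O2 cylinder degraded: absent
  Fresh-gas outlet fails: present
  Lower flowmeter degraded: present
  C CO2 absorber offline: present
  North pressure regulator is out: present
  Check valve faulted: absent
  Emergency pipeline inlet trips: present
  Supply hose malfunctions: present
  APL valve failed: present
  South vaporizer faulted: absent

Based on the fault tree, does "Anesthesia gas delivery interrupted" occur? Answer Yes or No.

Breathing circuit unavailable [AND]: North pressure regulator is out=occurs, South vaporizer faulted=not → not all inputs occur → does not occur.
O2 supply inoperative [AND]: Breathing circuit unavailable=not, Lower flowmeter degraded=occurs → not all inputs occur → does not occur.
Vaporizer chain down [AND]: Emergency pipeline inlet trips=occurs, Fresh-gas outlet fails=occurs, C CO2 absorber offline=occurs → all inputs occur → occurs.
Cylinder backup inoperative [AND]: Vaporizer chain down=occurs, Supply hose malfunctions=occurs, APL valve failed=occurs → all inputs occur → occurs.
Pipeline path inoperative [OR]: O2 supply inoperative=not, Cylinder backup inoperative=occurs → at least one input occurs → occurs.
Anesthesia gas delivery interrupted [OR]: Pipeline path inoperative=occurs, Check valve faulted=not, #3 O2 cylinder degraded=not → at least one input occurs → occurs.

Yes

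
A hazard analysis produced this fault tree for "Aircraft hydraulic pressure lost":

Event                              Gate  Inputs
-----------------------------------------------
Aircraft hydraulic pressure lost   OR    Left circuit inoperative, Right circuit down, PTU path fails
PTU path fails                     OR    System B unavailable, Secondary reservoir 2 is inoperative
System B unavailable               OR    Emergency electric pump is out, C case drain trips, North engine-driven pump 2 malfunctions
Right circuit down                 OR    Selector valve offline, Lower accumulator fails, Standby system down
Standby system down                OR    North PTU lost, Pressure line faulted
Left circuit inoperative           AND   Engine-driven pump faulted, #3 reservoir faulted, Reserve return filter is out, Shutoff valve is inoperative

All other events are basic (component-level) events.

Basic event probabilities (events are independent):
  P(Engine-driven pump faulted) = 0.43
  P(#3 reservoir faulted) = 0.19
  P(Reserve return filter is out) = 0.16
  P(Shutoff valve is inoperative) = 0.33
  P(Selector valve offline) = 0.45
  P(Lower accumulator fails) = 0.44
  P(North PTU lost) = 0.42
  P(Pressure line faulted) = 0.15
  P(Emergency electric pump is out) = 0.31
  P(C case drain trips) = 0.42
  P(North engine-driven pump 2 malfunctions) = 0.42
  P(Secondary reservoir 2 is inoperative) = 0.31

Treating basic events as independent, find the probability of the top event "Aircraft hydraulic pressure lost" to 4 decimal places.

P(Left circuit inoperative) [AND] = 0.43 × 0.19 × 0.16 × 0.33 = 0.004314
P(Standby system down) [OR] = 1 − (1−0.42) × (1−0.15) = 0.507000
P(Right circuit down) [OR] = 1 − (1−0.45) × (1−0.44) × (1−0.507000) = 0.848156
P(System B unavailable) [OR] = 1 − (1−0.31) × (1−0.42) × (1−0.42) = 0.767884
P(PTU path fails) [OR] = 1 − (1−0.767884) × (1−0.31) = 0.839840
P(Aircraft hydraulic pressure lost) [OR] = 1 − (1−0.004314) × (1−0.848156) × (1−0.839840) = 0.975786
Rounded to 4 decimal places: P(Aircraft hydraulic pressure lost) ≈ 0.9758.

0.9758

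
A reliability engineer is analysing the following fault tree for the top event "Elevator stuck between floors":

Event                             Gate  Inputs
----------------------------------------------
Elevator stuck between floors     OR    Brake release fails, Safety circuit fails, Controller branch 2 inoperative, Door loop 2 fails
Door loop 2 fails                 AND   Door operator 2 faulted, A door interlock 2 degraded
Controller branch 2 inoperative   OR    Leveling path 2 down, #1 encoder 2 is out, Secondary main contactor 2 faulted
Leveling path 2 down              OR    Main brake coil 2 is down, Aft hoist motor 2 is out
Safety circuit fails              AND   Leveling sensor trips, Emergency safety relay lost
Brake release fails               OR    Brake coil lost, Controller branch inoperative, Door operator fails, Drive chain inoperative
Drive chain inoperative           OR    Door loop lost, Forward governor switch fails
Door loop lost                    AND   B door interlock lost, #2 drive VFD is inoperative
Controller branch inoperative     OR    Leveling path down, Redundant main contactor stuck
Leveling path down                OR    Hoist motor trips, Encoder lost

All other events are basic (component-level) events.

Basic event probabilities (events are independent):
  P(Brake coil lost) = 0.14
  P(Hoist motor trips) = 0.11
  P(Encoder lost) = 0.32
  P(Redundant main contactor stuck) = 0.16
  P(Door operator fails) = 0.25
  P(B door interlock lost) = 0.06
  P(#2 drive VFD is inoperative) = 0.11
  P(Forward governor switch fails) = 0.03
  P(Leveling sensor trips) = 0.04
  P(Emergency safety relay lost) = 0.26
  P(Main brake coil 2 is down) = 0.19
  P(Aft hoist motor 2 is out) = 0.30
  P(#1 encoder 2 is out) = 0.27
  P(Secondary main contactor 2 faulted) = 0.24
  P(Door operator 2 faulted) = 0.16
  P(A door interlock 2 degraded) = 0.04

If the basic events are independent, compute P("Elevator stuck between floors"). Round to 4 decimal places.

0.9023

P(Leveling path down) [OR] = 1 − (1−0.11) × (1−0.32) = 0.394800
P(Controller branch inoperative) [OR] = 1 − (1−0.394800) × (1−0.16) = 0.491632
P(Door loop lost) [AND] = 0.06 × 0.11 = 0.006600
P(Drive chain inoperative) [OR] = 1 − (1−0.006600) × (1−0.03) = 0.036402
P(Brake release fails) [OR] = 1 − (1−0.14) × (1−0.491632) × (1−0.25) × (1−0.036402) = 0.684039
P(Safety circuit fails) [AND] = 0.04 × 0.26 = 0.010400
P(Leveling path 2 down) [OR] = 1 − (1−0.19) × (1−0.30) = 0.433000
P(Controller branch 2 inoperative) [OR] = 1 − (1−0.433000) × (1−0.27) × (1−0.24) = 0.685428
P(Door loop 2 fails) [AND] = 0.16 × 0.04 = 0.006400
P(Elevator stuck between floors) [OR] = 1 − (1−0.684039) × (1−0.010400) × (1−0.685428) × (1−0.006400) = 0.902271
Rounded to 4 decimal places: P(Elevator stuck between floors) ≈ 0.9023.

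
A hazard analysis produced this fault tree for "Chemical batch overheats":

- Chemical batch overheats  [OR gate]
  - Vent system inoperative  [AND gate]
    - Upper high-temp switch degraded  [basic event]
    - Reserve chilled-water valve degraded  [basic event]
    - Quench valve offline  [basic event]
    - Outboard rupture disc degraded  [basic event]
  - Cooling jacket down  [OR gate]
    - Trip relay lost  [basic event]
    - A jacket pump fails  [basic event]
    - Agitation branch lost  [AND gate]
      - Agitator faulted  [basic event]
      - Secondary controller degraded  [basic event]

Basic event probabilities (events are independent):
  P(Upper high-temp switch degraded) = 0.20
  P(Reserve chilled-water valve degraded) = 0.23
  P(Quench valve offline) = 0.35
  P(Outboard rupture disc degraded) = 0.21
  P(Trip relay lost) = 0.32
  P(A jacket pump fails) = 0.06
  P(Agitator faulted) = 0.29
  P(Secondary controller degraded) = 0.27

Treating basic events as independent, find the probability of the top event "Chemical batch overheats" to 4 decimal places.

P(Vent system inoperative) [AND] = 0.20 × 0.23 × 0.35 × 0.21 = 0.003381
P(Agitation branch lost) [AND] = 0.29 × 0.27 = 0.078300
P(Cooling jacket down) [OR] = 1 − (1−0.32) × (1−0.06) × (1−0.078300) = 0.410849
P(Chemical batch overheats) [OR] = 1 − (1−0.003381) × (1−0.410849) = 0.412841
Rounded to 4 decimal places: P(Chemical batch overheats) ≈ 0.4128.

0.4128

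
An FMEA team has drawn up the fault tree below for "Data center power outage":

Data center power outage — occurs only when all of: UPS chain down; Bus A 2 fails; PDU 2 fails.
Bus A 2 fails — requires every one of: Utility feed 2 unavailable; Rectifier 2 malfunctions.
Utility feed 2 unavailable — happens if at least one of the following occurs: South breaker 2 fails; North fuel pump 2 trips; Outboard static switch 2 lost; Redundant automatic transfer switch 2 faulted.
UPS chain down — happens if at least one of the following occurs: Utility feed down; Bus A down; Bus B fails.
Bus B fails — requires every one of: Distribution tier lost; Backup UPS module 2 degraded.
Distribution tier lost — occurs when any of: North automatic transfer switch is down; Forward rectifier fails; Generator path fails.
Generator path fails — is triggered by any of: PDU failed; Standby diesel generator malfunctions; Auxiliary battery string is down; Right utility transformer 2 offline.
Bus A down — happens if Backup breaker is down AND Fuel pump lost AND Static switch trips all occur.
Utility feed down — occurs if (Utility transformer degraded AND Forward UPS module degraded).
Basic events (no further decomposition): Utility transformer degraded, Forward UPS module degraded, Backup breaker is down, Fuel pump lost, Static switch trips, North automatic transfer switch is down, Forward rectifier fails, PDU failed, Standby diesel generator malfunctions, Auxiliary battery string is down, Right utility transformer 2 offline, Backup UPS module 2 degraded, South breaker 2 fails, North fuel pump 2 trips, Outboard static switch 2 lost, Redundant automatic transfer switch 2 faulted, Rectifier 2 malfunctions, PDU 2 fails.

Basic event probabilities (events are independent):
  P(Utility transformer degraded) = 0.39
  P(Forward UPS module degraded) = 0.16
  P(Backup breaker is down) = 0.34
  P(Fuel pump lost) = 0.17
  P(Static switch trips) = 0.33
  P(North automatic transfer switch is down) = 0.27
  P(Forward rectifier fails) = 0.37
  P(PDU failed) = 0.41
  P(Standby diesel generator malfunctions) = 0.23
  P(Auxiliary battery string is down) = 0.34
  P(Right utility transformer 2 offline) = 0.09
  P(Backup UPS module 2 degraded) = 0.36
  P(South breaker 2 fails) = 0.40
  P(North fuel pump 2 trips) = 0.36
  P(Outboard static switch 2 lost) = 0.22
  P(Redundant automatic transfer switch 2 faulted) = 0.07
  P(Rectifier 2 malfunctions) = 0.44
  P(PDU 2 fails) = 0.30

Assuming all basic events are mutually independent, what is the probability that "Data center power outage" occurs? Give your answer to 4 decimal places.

P(Utility feed down) [AND] = 0.39 × 0.16 = 0.062400
P(Bus A down) [AND] = 0.34 × 0.17 × 0.33 = 0.019074
P(Generator path fails) [OR] = 1 − (1−0.41) × (1−0.23) × (1−0.34) × (1−0.09) = 0.727147
P(Distribution tier lost) [OR] = 1 − (1−0.27) × (1−0.37) × (1−0.727147) = 0.874515
P(Bus B fails) [AND] = 0.874515 × 0.36 = 0.314825
P(UPS chain down) [OR] = 1 − (1−0.062400) × (1−0.019074) × (1−0.314825) = 0.369833
P(Utility feed 2 unavailable) [OR] = 1 − (1−0.40) × (1−0.36) × (1−0.22) × (1−0.07) = 0.721446
P(Bus A 2 fails) [AND] = 0.721446 × 0.44 = 0.317436
P(Data center power outage) [AND] = 0.369833 × 0.317436 × 0.30 = 0.035219
Rounded to 4 decimal places: P(Data center power outage) ≈ 0.0352.

0.0352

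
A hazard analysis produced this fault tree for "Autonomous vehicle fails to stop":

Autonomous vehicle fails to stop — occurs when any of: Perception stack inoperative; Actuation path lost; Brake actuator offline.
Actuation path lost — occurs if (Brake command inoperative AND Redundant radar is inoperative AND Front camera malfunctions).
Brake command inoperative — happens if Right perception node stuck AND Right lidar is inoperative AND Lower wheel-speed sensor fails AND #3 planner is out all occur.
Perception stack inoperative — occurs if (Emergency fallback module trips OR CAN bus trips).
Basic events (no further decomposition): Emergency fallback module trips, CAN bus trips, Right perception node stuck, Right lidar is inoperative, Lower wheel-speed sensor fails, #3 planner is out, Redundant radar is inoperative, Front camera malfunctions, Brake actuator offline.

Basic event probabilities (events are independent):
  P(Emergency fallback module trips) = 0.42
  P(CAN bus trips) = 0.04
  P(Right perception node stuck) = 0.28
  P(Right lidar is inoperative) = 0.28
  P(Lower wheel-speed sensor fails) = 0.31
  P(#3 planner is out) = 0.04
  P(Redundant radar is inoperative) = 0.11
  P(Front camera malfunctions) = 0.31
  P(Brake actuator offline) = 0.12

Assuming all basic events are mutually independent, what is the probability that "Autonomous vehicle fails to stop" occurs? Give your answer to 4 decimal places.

P(Perception stack inoperative) [OR] = 1 − (1−0.42) × (1−0.04) = 0.443200
P(Brake command inoperative) [AND] = 0.28 × 0.28 × 0.31 × 0.04 = 0.000972
P(Actuation path lost) [AND] = 0.000972 × 0.11 × 0.31 = 0.000033
P(Autonomous vehicle fails to stop) [OR] = 1 − (1−0.443200) × (1−0.000033) × (1−0.12) = 0.510032
Rounded to 4 decimal places: P(Autonomous vehicle fails to stop) ≈ 0.5100.

0.5100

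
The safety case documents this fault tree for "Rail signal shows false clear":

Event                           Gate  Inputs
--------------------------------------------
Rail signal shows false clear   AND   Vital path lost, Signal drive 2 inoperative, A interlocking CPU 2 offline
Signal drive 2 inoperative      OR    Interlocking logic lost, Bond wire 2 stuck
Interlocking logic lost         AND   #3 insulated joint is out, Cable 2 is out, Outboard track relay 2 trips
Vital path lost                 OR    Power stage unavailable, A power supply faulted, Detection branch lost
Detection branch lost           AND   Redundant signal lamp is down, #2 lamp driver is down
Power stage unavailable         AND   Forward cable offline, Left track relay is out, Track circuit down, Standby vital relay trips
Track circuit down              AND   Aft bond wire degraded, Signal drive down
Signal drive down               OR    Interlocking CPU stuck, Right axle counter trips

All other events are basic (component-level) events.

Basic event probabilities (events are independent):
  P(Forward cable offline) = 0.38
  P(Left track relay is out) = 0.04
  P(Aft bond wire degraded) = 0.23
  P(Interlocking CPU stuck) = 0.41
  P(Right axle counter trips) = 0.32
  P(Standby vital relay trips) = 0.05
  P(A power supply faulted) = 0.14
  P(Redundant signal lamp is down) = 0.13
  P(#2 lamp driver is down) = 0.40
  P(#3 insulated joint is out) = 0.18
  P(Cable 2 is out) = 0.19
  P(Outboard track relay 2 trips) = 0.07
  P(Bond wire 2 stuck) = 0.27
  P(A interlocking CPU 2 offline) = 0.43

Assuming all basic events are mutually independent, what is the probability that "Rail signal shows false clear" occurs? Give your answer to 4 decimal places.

P(Signal drive down) [OR] = 1 − (1−0.41) × (1−0.32) = 0.598800
P(Track circuit down) [AND] = 0.23 × 0.598800 = 0.137724
P(Power stage unavailable) [AND] = 0.38 × 0.04 × 0.137724 × 0.05 = 0.000105
P(Detection branch lost) [AND] = 0.13 × 0.40 = 0.052000
P(Vital path lost) [OR] = 1 − (1−0.000105) × (1−0.14) × (1−0.052000) = 0.184806
P(Interlocking logic lost) [AND] = 0.18 × 0.19 × 0.07 = 0.002394
P(Signal drive 2 inoperative) [OR] = 1 − (1−0.002394) × (1−0.27) = 0.271748
P(Rail signal shows false clear) [AND] = 0.184806 × 0.271748 × 0.43 = 0.021595
Rounded to 4 decimal places: P(Rail signal shows false clear) ≈ 0.0216.

0.0216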